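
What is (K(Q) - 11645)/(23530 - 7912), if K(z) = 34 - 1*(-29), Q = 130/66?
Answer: -5791/7809 ≈ -0.74158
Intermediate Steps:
Q = 65/33 (Q = 130*(1/66) = 65/33 ≈ 1.9697)
K(z) = 63 (K(z) = 34 + 29 = 63)
(K(Q) - 11645)/(23530 - 7912) = (63 - 11645)/(23530 - 7912) = -11582/15618 = -11582*1/15618 = -5791/7809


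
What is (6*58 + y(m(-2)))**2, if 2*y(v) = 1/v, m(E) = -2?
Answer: 1934881/16 ≈ 1.2093e+5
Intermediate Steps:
y(v) = 1/(2*v)
(6*58 + y(m(-2)))**2 = (6*58 + (1/2)/(-2))**2 = (348 + (1/2)*(-1/2))**2 = (348 - 1/4)**2 = (1391/4)**2 = 1934881/16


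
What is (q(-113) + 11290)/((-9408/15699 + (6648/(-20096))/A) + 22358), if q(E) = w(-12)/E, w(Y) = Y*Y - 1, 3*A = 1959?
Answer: 10949826908886576/21686191862248705 ≈ 0.50492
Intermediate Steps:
A = 653 (A = (1/3)*1959 = 653)
w(Y) = -1 + Y**2 (w(Y) = Y**2 - 1 = -1 + Y**2)
q(E) = 143/E (q(E) = (-1 + (-12)**2)/E = (-1 + 144)/E = 143/E)
(q(-113) + 11290)/((-9408/15699 + (6648/(-20096))/A) + 22358) = (143/(-113) + 11290)/((-9408/15699 + (6648/(-20096))/653) + 22358) = (143*(-1/113) + 11290)/((-9408*1/15699 + (6648*(-1/20096))*(1/653)) + 22358) = (-143/113 + 11290)/((-3136/5233 - 831/2512*1/653) + 22358) = 1275627/(113*((-3136/5233 - 831/1640336) + 22358)) = 1275627/(113*(-5148442319/8583878288 + 22358)) = 1275627/(113*(191913202320785/8583878288)) = (1275627/113)*(8583878288/191913202320785) = 10949826908886576/21686191862248705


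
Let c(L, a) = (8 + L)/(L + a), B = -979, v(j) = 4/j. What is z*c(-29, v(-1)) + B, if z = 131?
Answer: -9852/11 ≈ -895.64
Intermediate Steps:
c(L, a) = (8 + L)/(L + a)
z*c(-29, v(-1)) + B = 131*((8 - 29)/(-29 + 4/(-1))) - 979 = 131*(-21/(-29 + 4*(-1))) - 979 = 131*(-21/(-29 - 4)) - 979 = 131*(-21/(-33)) - 979 = 131*(-1/33*(-21)) - 979 = 131*(7/11) - 979 = 917/11 - 979 = -9852/11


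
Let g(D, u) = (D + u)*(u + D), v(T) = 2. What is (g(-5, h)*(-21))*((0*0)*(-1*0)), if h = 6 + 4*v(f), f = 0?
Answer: 0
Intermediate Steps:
h = 14 (h = 6 + 4*2 = 6 + 8 = 14)
g(D, u) = (D + u)**2 (g(D, u) = (D + u)*(D + u) = (D + u)**2)
(g(-5, h)*(-21))*((0*0)*(-1*0)) = ((-5 + 14)**2*(-21))*((0*0)*(-1*0)) = (9**2*(-21))*(0*0) = (81*(-21))*0 = -1701*0 = 0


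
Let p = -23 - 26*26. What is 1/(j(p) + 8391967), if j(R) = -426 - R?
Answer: 1/8392240 ≈ 1.1916e-7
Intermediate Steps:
p = -699 (p = -23 - 676 = -699)
1/(j(p) + 8391967) = 1/((-426 - 1*(-699)) + 8391967) = 1/((-426 + 699) + 8391967) = 1/(273 + 8391967) = 1/8392240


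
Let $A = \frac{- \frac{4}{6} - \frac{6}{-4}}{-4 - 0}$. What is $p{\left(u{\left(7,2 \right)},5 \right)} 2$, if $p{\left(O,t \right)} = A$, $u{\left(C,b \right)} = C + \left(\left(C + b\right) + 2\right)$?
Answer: $- \frac{5}{12} \approx -0.41667$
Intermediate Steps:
$u{\left(C,b \right)} = 2 + b + 2 C$ ($u{\left(C,b \right)} = C + \left(2 + C + b\right) = 2 + b + 2 C$)
$A = - \frac{5}{24}$ ($A = \frac{\left(-4\right) \frac{1}{6} - - \frac{3}{2}}{-4 + 0} = \frac{- \frac{2}{3} + \frac{3}{2}}{-4} = \frac{5}{6} \left(- \frac{1}{4}\right) = - \frac{5}{24} \approx -0.20833$)
$p{\left(O,t \right)} = - \frac{5}{24}$
$p{\left(u{\left(7,2 \right)},5 \right)} 2 = \left(- \frac{5}{24}\right) 2 = - \frac{5}{12}$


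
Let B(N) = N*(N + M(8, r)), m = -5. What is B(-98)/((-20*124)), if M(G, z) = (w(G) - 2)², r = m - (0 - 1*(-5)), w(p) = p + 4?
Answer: 49/620 ≈ 0.079032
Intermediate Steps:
w(p) = 4 + p
r = -10 (r = -5 - (0 - 1*(-5)) = -5 - (0 + 5) = -5 - 1*5 = -5 - 5 = -10)
M(G, z) = (2 + G)² (M(G, z) = ((4 + G) - 2)² = (2 + G)²)
B(N) = N*(100 + N) (B(N) = N*(N + (2 + 8)²) = N*(N + 10²) = N*(N + 100) = N*(100 + N))
B(-98)/((-20*124)) = (-98*(100 - 98))/((-20*124)) = -98*2/(-2480) = -196*(-1/2480) = 49/620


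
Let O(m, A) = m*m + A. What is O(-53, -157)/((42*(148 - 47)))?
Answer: 442/707 ≈ 0.62518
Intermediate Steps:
O(m, A) = A + m**2 (O(m, A) = m**2 + A = A + m**2)
O(-53, -157)/((42*(148 - 47))) = (-157 + (-53)**2)/((42*(148 - 47))) = (-157 + 2809)/((42*101)) = 2652/4242 = 2652*(1/4242) = 442/707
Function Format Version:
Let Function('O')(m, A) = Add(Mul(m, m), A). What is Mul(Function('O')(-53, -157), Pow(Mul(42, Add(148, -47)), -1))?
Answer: Rational(442, 707) ≈ 0.62518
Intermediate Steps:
Function('O')(m, A) = Add(A, Pow(m, 2)) (Function('O')(m, A) = Add(Pow(m, 2), A) = Add(A, Pow(m, 2)))
Mul(Function('O')(-53, -157), Pow(Mul(42, Add(148, -47)), -1)) = Mul(Add(-157, Pow(-53, 2)), Pow(Mul(42, Add(148, -47)), -1)) = Mul(Add(-157, 2809), Pow(Mul(42, 101), -1)) = Mul(2652, Pow(4242, -1)) = Mul(2652, Rational(1, 4242)) = Rational(442, 707)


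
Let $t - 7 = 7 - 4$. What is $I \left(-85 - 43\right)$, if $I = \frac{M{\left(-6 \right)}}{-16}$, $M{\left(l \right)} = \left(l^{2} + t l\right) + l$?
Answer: $-240$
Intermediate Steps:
$t = 10$ ($t = 7 + \left(7 - 4\right) = 7 + 3 = 10$)
$M{\left(l \right)} = l^{2} + 11 l$ ($M{\left(l \right)} = \left(l^{2} + 10 l\right) + l = l^{2} + 11 l$)
$I = \frac{15}{8}$ ($I = \frac{\left(-6\right) \left(11 - 6\right)}{-16} = \left(-6\right) 5 \left(- \frac{1}{16}\right) = \left(-30\right) \left(- \frac{1}{16}\right) = \frac{15}{8} \approx 1.875$)
$I \left(-85 - 43\right) = \frac{15 \left(-85 - 43\right)}{8} = \frac{15}{8} \left(-128\right) = -240$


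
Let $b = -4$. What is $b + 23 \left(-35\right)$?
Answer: $-809$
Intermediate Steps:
$b + 23 \left(-35\right) = -4 + 23 \left(-35\right) = -4 - 805 = -809$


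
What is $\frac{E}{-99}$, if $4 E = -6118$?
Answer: $\frac{3059}{198} \approx 15.449$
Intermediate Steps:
$E = - \frac{3059}{2}$ ($E = \frac{1}{4} \left(-6118\right) = - \frac{3059}{2} \approx -1529.5$)
$\frac{E}{-99} = - \frac{3059}{2 \left(-99\right)} = \left(- \frac{3059}{2}\right) \left(- \frac{1}{99}\right) = \frac{3059}{198}$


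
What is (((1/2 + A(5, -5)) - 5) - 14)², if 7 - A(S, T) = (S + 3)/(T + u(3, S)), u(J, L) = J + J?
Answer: 1521/4 ≈ 380.25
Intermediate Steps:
u(J, L) = 2*J
A(S, T) = 7 - (3 + S)/(6 + T) (A(S, T) = 7 - (S + 3)/(T + 2*3) = 7 - (3 + S)/(T + 6) = 7 - (3 + S)/(6 + T))
(((1/2 + A(5, -5)) - 5) - 14)² = (((1/2 + (39 - 1*5 + 7*(-5))/(6 - 5)) - 5) - 14)² = (((1*(½) + (39 - 5 - 35)/1) - 5) - 14)² = (((½ + 1*(-1)) - 5) - 14)² = (((½ - 1) - 5) - 14)² = ((-½ - 5) - 14)² = (-11/2 - 14)² = (-39/2)² = 1521/4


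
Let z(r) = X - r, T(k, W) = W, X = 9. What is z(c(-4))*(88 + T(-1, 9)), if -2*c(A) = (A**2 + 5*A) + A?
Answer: 485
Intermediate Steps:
c(A) = -3*A - A**2/2 (c(A) = -((A**2 + 5*A) + A)/2 = -(A**2 + 6*A)/2 = -3*A - A**2/2)
z(r) = 9 - r
z(c(-4))*(88 + T(-1, 9)) = (9 - (-1)*(-4)*(6 - 4)/2)*(88 + 9) = (9 - (-1)*(-4)*2/2)*97 = (9 - 1*4)*97 = (9 - 4)*97 = 5*97 = 485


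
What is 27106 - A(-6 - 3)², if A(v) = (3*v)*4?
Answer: 15442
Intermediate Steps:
A(v) = 12*v
27106 - A(-6 - 3)² = 27106 - (12*(-6 - 3))² = 27106 - (12*(-9))² = 27106 - 1*(-108)² = 27106 - 1*11664 = 27106 - 11664 = 15442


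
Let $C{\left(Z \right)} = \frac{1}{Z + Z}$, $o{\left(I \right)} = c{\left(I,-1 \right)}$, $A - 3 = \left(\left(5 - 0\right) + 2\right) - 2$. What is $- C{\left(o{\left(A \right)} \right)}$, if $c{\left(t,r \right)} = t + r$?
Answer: $- \frac{1}{14} \approx -0.071429$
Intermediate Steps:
$A = 8$ ($A = 3 + \left(\left(\left(5 - 0\right) + 2\right) - 2\right) = 3 + \left(\left(\left(5 + 0\right) + 2\right) - 2\right) = 3 + \left(\left(5 + 2\right) - 2\right) = 3 + \left(7 - 2\right) = 3 + 5 = 8$)
$c{\left(t,r \right)} = r + t$
$o{\left(I \right)} = -1 + I$
$C{\left(Z \right)} = \frac{1}{2 Z}$
$- C{\left(o{\left(A \right)} \right)} = - \frac{1}{2 \left(-1 + 8\right)} = - \frac{1}{2 \cdot 7} = \left(-1\right) \frac{1}{14} = - \frac{1}{14}$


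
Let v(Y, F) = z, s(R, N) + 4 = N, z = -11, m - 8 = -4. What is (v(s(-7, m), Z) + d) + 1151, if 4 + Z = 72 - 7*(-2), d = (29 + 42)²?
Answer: 6181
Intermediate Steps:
m = 4 (m = 8 - 4 = 4)
s(R, N) = -4 + N
d = 5041 (d = 71² = 5041)
Z = 82 (Z = -4 + (72 - 7*(-2)) = -4 + (72 + 14) = -4 + 86 = 82)
v(Y, F) = -11
(v(s(-7, m), Z) + d) + 1151 = (-11 + 5041) + 1151 = 5030 + 1151 = 6181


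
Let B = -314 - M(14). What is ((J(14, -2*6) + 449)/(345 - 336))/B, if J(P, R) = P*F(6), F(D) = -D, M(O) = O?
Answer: -365/2952 ≈ -0.12364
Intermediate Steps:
J(P, R) = -6*P (J(P, R) = P*(-1*6) = P*(-6) = -6*P)
B = -328 (B = -314 - 1*14 = -314 - 14 = -328)
((J(14, -2*6) + 449)/(345 - 336))/B = ((-6*14 + 449)/(345 - 336))/(-328) = ((-84 + 449)/9)*(-1/328) = (365*(1/9))*(-1/328) = (365/9)*(-1/328) = -365/2952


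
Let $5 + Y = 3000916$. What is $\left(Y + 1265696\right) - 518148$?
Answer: $3748459$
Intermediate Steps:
$Y = 3000911$ ($Y = -5 + 3000916 = 3000911$)
$\left(Y + 1265696\right) - 518148 = \left(3000911 + 1265696\right) - 518148 = 4266607 - 518148 = 3748459$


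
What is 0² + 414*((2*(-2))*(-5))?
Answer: 8280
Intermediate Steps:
0² + 414*((2*(-2))*(-5)) = 0 + 414*(-4*(-5)) = 0 + 414*20 = 0 + 8280 = 8280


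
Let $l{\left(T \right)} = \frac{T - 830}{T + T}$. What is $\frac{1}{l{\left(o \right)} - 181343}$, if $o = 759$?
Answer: $- \frac{1518}{275278745} \approx -5.5144 \cdot 10^{-6}$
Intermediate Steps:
$l{\left(T \right)} = \frac{-830 + T}{2 T}$
$\frac{1}{l{\left(o \right)} - 181343} = \frac{1}{\frac{-830 + 759}{2 \cdot 759} - 181343} = \frac{1}{\frac{1}{2} \cdot \frac{1}{759} \left(-71\right) - 181343} = \frac{1}{- \frac{71}{1518} - 181343} = \frac{1}{- \frac{275278745}{1518}} = - \frac{1518}{275278745}$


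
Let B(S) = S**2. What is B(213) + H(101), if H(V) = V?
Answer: 45470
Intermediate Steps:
B(213) + H(101) = 213**2 + 101 = 45369 + 101 = 45470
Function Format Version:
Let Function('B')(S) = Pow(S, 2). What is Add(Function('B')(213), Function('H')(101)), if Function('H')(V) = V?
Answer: 45470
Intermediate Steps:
Add(Function('B')(213), Function('H')(101)) = Add(Pow(213, 2), 101) = Add(45369, 101) = 45470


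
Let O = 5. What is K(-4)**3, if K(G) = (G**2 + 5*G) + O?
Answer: 1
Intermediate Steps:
K(G) = 5 + G**2 + 5*G (K(G) = (G**2 + 5*G) + 5 = 5 + G**2 + 5*G)
K(-4)**3 = (5 + (-4)**2 + 5*(-4))**3 = (5 + 16 - 20)**3 = 1**3 = 1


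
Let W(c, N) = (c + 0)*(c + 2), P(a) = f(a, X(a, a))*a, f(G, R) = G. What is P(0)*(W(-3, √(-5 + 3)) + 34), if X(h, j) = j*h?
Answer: 0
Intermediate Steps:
X(h, j) = h*j
P(a) = a² (P(a) = a*a = a²)
W(c, N) = c*(2 + c)
P(0)*(W(-3, √(-5 + 3)) + 34) = 0²*(-3*(2 - 3) + 34) = 0*(-3*(-1) + 34) = 0*(3 + 34) = 0*37 = 0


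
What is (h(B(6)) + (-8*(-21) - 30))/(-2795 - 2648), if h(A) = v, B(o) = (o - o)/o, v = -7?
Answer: -131/5443 ≈ -0.024068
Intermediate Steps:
B(o) = 0 (B(o) = 0/o = 0)
h(A) = -7
(h(B(6)) + (-8*(-21) - 30))/(-2795 - 2648) = (-7 + (-8*(-21) - 30))/(-2795 - 2648) = (-7 + (168 - 30))/(-5443) = (-7 + 138)*(-1/5443) = 131*(-1/5443) = -131/5443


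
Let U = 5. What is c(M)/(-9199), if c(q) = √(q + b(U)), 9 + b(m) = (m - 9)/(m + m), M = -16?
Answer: -I*√635/45995 ≈ -0.00054787*I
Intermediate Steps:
b(m) = -9 + (-9 + m)/(2*m) (b(m) = -9 + (m - 9)/(m + m) = -9 + (-9 + m)/((2*m)) = -9 + (-9 + m)*(1/(2*m)) = -9 + (-9 + m)/(2*m))
c(q) = √(-47/5 + q) (c(q) = √(q + (½)*(-9 - 17*5)/5) = √(q + (½)*(⅕)*(-9 - 85)) = √(q + (½)*(⅕)*(-94)) = √(q - 47/5) = √(-47/5 + q))
c(M)/(-9199) = (√(-235 + 25*(-16))/5)/(-9199) = (√(-235 - 400)/5)*(-1/9199) = (√(-635)/5)*(-1/9199) = ((I*√635)/5)*(-1/9199) = (I*√635/5)*(-1/9199) = -I*√635/45995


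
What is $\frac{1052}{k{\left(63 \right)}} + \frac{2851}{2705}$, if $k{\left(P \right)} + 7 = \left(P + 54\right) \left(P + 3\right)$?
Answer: $\frac{993645}{834763} \approx 1.1903$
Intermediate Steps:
$k{\left(P \right)} = -7 + \left(3 + P\right) \left(54 + P\right)$ ($k{\left(P \right)} = -7 + \left(P + 54\right) \left(P + 3\right) = -7 + \left(54 + P\right) \left(3 + P\right) = -7 + \left(3 + P\right) \left(54 + P\right)$)
$\frac{1052}{k{\left(63 \right)}} + \frac{2851}{2705} = \frac{1052}{155 + 63^{2} + 57 \cdot 63} + \frac{2851}{2705} = \frac{1052}{155 + 3969 + 3591} + 2851 \cdot \frac{1}{2705} = \frac{1052}{7715} + \frac{2851}{2705} = \frac{993645}{834763}$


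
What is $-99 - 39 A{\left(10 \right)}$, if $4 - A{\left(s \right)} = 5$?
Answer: $-60$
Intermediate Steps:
$A{\left(s \right)} = -1$ ($A{\left(s \right)} = 4 - 5 = -1$)
$-99 - 39 A{\left(10 \right)} = -99 - -39 = -99 + 39 = -60$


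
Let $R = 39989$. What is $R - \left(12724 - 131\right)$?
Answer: $27396$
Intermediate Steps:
$R - \left(12724 - 131\right) = 39989 - \left(12724 - 131\right) = 39989 - 12593 = 27396$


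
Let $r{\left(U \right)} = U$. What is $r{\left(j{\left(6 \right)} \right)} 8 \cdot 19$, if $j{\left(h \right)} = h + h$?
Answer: $1824$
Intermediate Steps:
$j{\left(h \right)} = 2 h$
$r{\left(j{\left(6 \right)} \right)} 8 \cdot 19 = 2 \cdot 6 \cdot 8 \cdot 19 = 12 \cdot 8 \cdot 19 = 96 \cdot 19 = 1824$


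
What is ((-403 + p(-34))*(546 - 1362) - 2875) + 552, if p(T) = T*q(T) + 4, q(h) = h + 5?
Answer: -481315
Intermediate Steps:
q(h) = 5 + h
p(T) = 4 + T*(5 + T) (p(T) = T*(5 + T) + 4 = 4 + T*(5 + T))
((-403 + p(-34))*(546 - 1362) - 2875) + 552 = ((-403 + (4 - 34*(5 - 34)))*(546 - 1362) - 2875) + 552 = ((-403 + (4 - 34*(-29)))*(-816) - 2875) + 552 = ((-403 + (4 + 986))*(-816) - 2875) + 552 = ((-403 + 990)*(-816) - 2875) + 552 = (587*(-816) - 2875) + 552 = (-478992 - 2875) + 552 = -481867 + 552 = -481315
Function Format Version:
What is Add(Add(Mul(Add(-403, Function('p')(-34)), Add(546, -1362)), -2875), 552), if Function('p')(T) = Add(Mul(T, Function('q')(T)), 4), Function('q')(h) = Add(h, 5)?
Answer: -481315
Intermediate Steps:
Function('q')(h) = Add(5, h)
Function('p')(T) = Add(4, Mul(T, Add(5, T))) (Function('p')(T) = Add(Mul(T, Add(5, T)), 4) = Add(4, Mul(T, Add(5, T))))
Add(Add(Mul(Add(-403, Function('p')(-34)), Add(546, -1362)), -2875), 552) = Add(Add(Mul(Add(-403, Add(4, Mul(-34, Add(5, -34)))), Add(546, -1362)), -2875), 552) = Add(Add(Mul(Add(-403, Add(4, Mul(-34, -29))), -816), -2875), 552) = Add(Add(Mul(Add(-403, Add(4, 986)), -816), -2875), 552) = Add(Add(Mul(Add(-403, 990), -816), -2875), 552) = Add(Add(Mul(587, -816), -2875), 552) = Add(Add(-478992, -2875), 552) = Add(-481867, 552) = -481315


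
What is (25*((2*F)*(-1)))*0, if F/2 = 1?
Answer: 0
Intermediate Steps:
F = 2 (F = 2*1 = 2)
(25*((2*F)*(-1)))*0 = (25*((2*2)*(-1)))*0 = (25*(4*(-1)))*0 = (25*(-4))*0 = -100*0 = 0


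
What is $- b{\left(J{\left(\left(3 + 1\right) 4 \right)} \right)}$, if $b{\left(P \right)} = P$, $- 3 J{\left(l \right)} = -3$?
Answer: $-1$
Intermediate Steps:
$J{\left(l \right)} = 1$ ($J{\left(l \right)} = \left(- \frac{1}{3}\right) \left(-3\right) = 1$)
$- b{\left(J{\left(\left(3 + 1\right) 4 \right)} \right)} = \left(-1\right) 1 = -1$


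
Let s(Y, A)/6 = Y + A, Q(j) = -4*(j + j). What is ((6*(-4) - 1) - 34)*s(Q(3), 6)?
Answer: 6372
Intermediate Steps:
Q(j) = -8*j
s(Y, A) = 6*A + 6*Y (s(Y, A) = 6*(Y + A) = 6*(A + Y) = 6*A + 6*Y)
((6*(-4) - 1) - 34)*s(Q(3), 6) = ((6*(-4) - 1) - 34)*(6*6 + 6*(-8*3)) = ((-24 - 1) - 34)*(36 + 6*(-24)) = (-25 - 34)*(36 - 144) = -59*(-108) = 6372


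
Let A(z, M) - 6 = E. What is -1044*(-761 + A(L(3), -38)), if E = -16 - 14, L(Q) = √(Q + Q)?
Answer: 819540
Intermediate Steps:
L(Q) = √2*√Q (L(Q) = √(2*Q) = √2*√Q)
E = -30
A(z, M) = -24 (A(z, M) = 6 - 30 = -24)
-1044*(-761 + A(L(3), -38)) = -1044*(-761 - 24) = -1044*(-785) = 819540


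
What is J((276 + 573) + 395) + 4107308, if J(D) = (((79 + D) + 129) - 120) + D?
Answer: 4109884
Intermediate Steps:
J(D) = 88 + 2*D (J(D) = ((208 + D) - 120) + D = (88 + D) + D = 88 + 2*D)
J((276 + 573) + 395) + 4107308 = (88 + 2*((276 + 573) + 395)) + 4107308 = (88 + 2*(849 + 395)) + 4107308 = (88 + 2*1244) + 4107308 = (88 + 2488) + 4107308 = 2576 + 4107308 = 4109884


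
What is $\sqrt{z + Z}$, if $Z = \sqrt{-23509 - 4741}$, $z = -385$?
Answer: $\sqrt{-385 + 5 i \sqrt{1130}} \approx 4.1886 + 20.064 i$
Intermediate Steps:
$Z = 5 i \sqrt{1130}$ ($Z = \sqrt{-28250} = 5 i \sqrt{1130} \approx 168.08 i$)
$\sqrt{z + Z} = \sqrt{-385 + 5 i \sqrt{1130}}$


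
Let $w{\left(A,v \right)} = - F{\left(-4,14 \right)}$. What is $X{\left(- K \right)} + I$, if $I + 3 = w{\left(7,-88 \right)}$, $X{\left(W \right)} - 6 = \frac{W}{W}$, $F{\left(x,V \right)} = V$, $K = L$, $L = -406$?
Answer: $-10$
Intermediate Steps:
$K = -406$
$X{\left(W \right)} = 7$ ($X{\left(W \right)} = 6 + \frac{W}{W} = 6 + 1 = 7$)
$w{\left(A,v \right)} = -14$ ($w{\left(A,v \right)} = \left(-1\right) 14 = -14$)
$I = -17$ ($I = -3 - 14 = -17$)
$X{\left(- K \right)} + I = 7 - 17 = -10$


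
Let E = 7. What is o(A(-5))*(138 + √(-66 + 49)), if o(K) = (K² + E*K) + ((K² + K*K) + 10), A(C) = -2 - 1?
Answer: 2208 + 16*I*√17 ≈ 2208.0 + 65.97*I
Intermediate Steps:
A(C) = -3
o(K) = 10 + 3*K² + 7*K (o(K) = (K² + 7*K) + ((K² + K*K) + 10) = (K² + 7*K) + ((K² + K²) + 10) = (K² + 7*K) + (2*K² + 10) = (K² + 7*K) + (10 + 2*K²) = 10 + 3*K² + 7*K)
o(A(-5))*(138 + √(-66 + 49)) = (10 + 3*(-3)² + 7*(-3))*(138 + √(-66 + 49)) = (10 + 3*9 - 21)*(138 + √(-17)) = (10 + 27 - 21)*(138 + I*√17) = 16*(138 + I*√17) = 2208 + 16*I*√17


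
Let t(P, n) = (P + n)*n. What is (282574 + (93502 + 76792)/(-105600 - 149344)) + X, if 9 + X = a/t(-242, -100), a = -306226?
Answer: 153976518873491/544942800 ≈ 2.8256e+5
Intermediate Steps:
t(P, n) = n*(P + n)
X = -307013/17100 (X = -9 - 306226*(-1/(100*(-242 - 100))) = -9 - 306226/((-100*(-342))) = -9 - 306226/34200 = -9 - 306226*1/34200 = -9 - 153113/17100 = -307013/17100 ≈ -17.954)
(282574 + (93502 + 76792)/(-105600 - 149344)) + X = (282574 + (93502 + 76792)/(-105600 - 149344)) - 307013/17100 = (282574 + 170294/(-254944)) - 307013/17100 = (282574 + 170294*(-1/254944)) - 307013/17100 = (282574 - 85147/127472) - 307013/17100 = 36020187781/127472 - 307013/17100 = 153976518873491/544942800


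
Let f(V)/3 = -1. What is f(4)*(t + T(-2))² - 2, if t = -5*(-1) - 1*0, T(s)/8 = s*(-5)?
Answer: -21677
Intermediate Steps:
T(s) = -40*s (T(s) = 8*(s*(-5)) = 8*(-5*s) = -40*s)
f(V) = -3 (f(V) = 3*(-1) = -3)
t = 5 (t = 5 + 0 = 5)
f(4)*(t + T(-2))² - 2 = -3*(5 - 40*(-2))² - 2 = -3*(5 + 80)² - 2 = -3*85² - 2 = -3*7225 - 2 = -21675 - 2 = -21677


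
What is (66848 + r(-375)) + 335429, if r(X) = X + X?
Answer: 401527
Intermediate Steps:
r(X) = 2*X
(66848 + r(-375)) + 335429 = (66848 + 2*(-375)) + 335429 = (66848 - 750) + 335429 = 66098 + 335429 = 401527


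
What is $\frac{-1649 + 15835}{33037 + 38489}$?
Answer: $\frac{7093}{35763} \approx 0.19833$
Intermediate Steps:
$\frac{-1649 + 15835}{33037 + 38489} = \frac{14186}{71526} = 14186 \cdot \frac{1}{71526} = \frac{7093}{35763}$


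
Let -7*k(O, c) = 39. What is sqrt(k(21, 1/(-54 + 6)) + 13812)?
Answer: sqrt(676515)/7 ≈ 117.50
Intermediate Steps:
k(O, c) = -39/7 (k(O, c) = -1/7*39 = -39/7)
sqrt(k(21, 1/(-54 + 6)) + 13812) = sqrt(-39/7 + 13812) = sqrt(96645/7) = sqrt(676515)/7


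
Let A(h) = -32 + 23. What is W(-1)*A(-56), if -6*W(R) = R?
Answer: -3/2 ≈ -1.5000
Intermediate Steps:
A(h) = -9
W(R) = -R/6
W(-1)*A(-56) = -⅙*(-1)*(-9) = (⅙)*(-9) = -3/2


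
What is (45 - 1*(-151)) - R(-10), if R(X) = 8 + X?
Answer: 198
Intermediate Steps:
(45 - 1*(-151)) - R(-10) = (45 - 1*(-151)) - (8 - 10) = (45 + 151) - 1*(-2) = 196 + 2 = 198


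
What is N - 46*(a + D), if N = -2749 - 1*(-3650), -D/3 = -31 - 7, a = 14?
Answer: -4987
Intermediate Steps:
D = 114 (D = -3*(-31 - 7) = -3*(-38) = 114)
N = 901 (N = -2749 + 3650 = 901)
N - 46*(a + D) = 901 - 46*(14 + 114) = 901 - 46*128 = 901 - 1*5888 = 901 - 5888 = -4987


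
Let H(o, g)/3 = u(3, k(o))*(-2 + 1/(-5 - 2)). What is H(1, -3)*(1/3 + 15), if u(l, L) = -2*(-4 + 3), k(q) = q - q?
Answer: -1380/7 ≈ -197.14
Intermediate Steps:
k(q) = 0
u(l, L) = 2 (u(l, L) = -2*(-1) = 2)
H(o, g) = -90/7 (H(o, g) = 3*(2*(-2 + 1/(-5 - 2))) = 3*(2*(-2 + 1/(-7))) = 3*(2*(-2 - ⅐)) = 3*(2*(-15/7)) = 3*(-30/7) = -90/7)
H(1, -3)*(1/3 + 15) = -90*(1/3 + 15)/7 = -90*(⅓ + 15)/7 = -90/7*46/3 = -1380/7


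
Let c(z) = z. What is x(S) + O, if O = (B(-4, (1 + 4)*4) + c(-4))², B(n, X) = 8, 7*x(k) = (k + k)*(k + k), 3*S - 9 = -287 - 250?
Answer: 124016/7 ≈ 17717.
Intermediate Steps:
S = -176 (S = 3 + (-287 - 250)/3 = 3 + (⅓)*(-537) = 3 - 179 = -176)
x(k) = 4*k²/7 (x(k) = ((k + k)*(k + k))/7 = ((2*k)*(2*k))/7 = (4*k²)/7 = 4*k²/7)
O = 16 (O = (8 - 4)² = 4² = 16)
x(S) + O = (4/7)*(-176)² + 16 = (4/7)*30976 + 16 = 123904/7 + 16 = 124016/7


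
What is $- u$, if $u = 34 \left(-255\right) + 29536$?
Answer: $-20866$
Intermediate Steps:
$u = 20866$ ($u = -8670 + 29536 = 20866$)
$- u = \left(-1\right) 20866 = -20866$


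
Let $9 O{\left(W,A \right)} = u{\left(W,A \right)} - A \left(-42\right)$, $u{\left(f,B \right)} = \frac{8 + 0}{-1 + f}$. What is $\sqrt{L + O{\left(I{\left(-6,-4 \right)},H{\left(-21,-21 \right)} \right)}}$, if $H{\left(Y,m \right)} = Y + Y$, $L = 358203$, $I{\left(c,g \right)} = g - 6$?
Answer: $\frac{\sqrt{389869535}}{33} \approx 598.34$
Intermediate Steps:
$I{\left(c,g \right)} = -6 + g$
$u{\left(f,B \right)} = \frac{8}{-1 + f}$
$H{\left(Y,m \right)} = 2 Y$
$O{\left(W,A \right)} = \frac{8}{9 \left(-1 + W\right)} + \frac{14 A}{3}$ ($O{\left(W,A \right)} = \frac{\frac{8}{-1 + W} - A \left(-42\right)}{9} = \frac{\frac{8}{-1 + W} - - 42 A}{9} = \frac{\frac{8}{-1 + W} + 42 A}{9} = \frac{8}{9 \left(-1 + W\right)} + \frac{14 A}{3}$)
$\sqrt{L + O{\left(I{\left(-6,-4 \right)},H{\left(-21,-21 \right)} \right)}} = \sqrt{358203 + \frac{2 \left(4 + 21 \cdot 2 \left(-21\right) \left(-1 - 10\right)\right)}{9 \left(-1 - 10\right)}} = \sqrt{358203 + \frac{2 \left(4 + 21 \left(-42\right) \left(-1 - 10\right)\right)}{9 \left(-1 - 10\right)}} = \sqrt{358203 + \frac{2 \left(4 + 21 \left(-42\right) \left(-11\right)\right)}{9 \left(-11\right)}} = \sqrt{358203 + \frac{2}{9} \left(- \frac{1}{11}\right) \left(4 + 9702\right)} = \sqrt{358203 + \frac{2}{9} \left(- \frac{1}{11}\right) 9706} = \sqrt{358203 - \frac{19412}{99}} = \sqrt{\frac{35442685}{99}} = \frac{\sqrt{389869535}}{33}$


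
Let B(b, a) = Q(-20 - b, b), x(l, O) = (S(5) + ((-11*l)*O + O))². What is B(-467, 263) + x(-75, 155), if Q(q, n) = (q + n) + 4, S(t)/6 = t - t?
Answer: 16391680884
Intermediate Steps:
S(t) = 0 (S(t) = 6*(t - t) = 6*0 = 0)
Q(q, n) = 4 + n + q (Q(q, n) = (n + q) + 4 = 4 + n + q)
x(l, O) = (O - 11*O*l)² (x(l, O) = (0 + ((-11*l)*O + O))² = (0 + (-11*O*l + O))² = (0 + (O - 11*O*l))² = (O - 11*O*l)²)
B(b, a) = -16 (B(b, a) = 4 + b + (-20 - b) = -16)
B(-467, 263) + x(-75, 155) = -16 + 155²*(1 - 11*(-75))² = -16 + 24025*(1 + 825)² = -16 + 24025*826² = -16 + 24025*682276 = -16 + 16391680900 = 16391680884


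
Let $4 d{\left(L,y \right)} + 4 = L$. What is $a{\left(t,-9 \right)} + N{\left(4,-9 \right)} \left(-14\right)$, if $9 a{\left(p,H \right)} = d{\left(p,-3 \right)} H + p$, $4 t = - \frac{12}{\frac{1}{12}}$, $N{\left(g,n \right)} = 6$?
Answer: $-78$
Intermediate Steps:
$d{\left(L,y \right)} = -1 + \frac{L}{4}$
$t = -36$ ($t = \frac{\left(-12\right) \frac{1}{\frac{1}{12}}}{4} = \frac{\left(-12\right) 12}{4} = \frac{1}{4} \left(-144\right) = -36$)
$a{\left(p,H \right)} = \frac{p}{9} + \frac{H \left(-1 + \frac{p}{4}\right)}{9}$ ($a{\left(p,H \right)} = \frac{\left(-1 + \frac{p}{4}\right) H + p}{9} = \frac{H \left(-1 + \frac{p}{4}\right) + p}{9} = \frac{p + H \left(-1 + \frac{p}{4}\right)}{9} = \frac{p}{9} + \frac{H \left(-1 + \frac{p}{4}\right)}{9}$)
$a{\left(t,-9 \right)} + N{\left(4,-9 \right)} \left(-14\right) = \left(\frac{1}{9} \left(-36\right) + \frac{1}{36} \left(-9\right) \left(-4 - 36\right)\right) + 6 \left(-14\right) = \left(-4 + \frac{1}{36} \left(-9\right) \left(-40\right)\right) - 84 = \left(-4 + 10\right) - 84 = 6 - 84 = -78$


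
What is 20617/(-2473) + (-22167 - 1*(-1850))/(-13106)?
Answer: -219962461/32411138 ≈ -6.7866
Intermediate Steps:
20617/(-2473) + (-22167 - 1*(-1850))/(-13106) = 20617*(-1/2473) + (-22167 + 1850)*(-1/13106) = -20617/2473 - 20317*(-1/13106) = -20617/2473 + 20317/13106 = -219962461/32411138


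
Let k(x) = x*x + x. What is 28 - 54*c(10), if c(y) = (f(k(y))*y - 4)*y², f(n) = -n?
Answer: 5961628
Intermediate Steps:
k(x) = x + x² (k(x) = x² + x = x + x²)
c(y) = y²*(-4 - y²*(1 + y)) (c(y) = ((-y*(1 + y))*y - 4)*y² = (-y²*(1 + y) - 4)*y² = (-4 - y²*(1 + y))*y² = y²*(-4 - y²*(1 + y)))
28 - 54*c(10) = 28 - 54*10²*(-4 - 1*10²*(1 + 10)) = 28 - 5400*(-4 - 1*100*11) = 28 - 5400*(-4 - 1100) = 28 - 5400*(-1104) = 28 - 54*(-110400) = 28 + 5961600 = 5961628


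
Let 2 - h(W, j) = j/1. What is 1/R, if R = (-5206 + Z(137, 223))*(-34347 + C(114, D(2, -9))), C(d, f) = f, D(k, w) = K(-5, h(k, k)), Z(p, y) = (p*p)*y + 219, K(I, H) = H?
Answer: -1/143587633500 ≈ -6.9644e-12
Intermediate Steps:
h(W, j) = 2 - j (h(W, j) = 2 - j/1 = 2 - j)
Z(p, y) = 219 + y*p² (Z(p, y) = p²*y + 219 = y*p² + 219 = 219 + y*p²)
D(k, w) = 2 - k
R = -143587633500 (R = (-5206 + (219 + 223*137²))*(-34347 + (2 - 1*2)) = (-5206 + (219 + 223*18769))*(-34347 + (2 - 2)) = (-5206 + (219 + 4185487))*(-34347 + 0) = (-5206 + 4185706)*(-34347) = 4180500*(-34347) = -143587633500)
1/R = 1/(-143587633500) = -1/143587633500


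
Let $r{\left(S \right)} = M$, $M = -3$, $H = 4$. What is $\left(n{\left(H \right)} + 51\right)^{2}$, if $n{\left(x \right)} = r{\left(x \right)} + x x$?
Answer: $4096$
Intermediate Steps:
$r{\left(S \right)} = -3$
$n{\left(x \right)} = -3 + x^{2}$ ($n{\left(x \right)} = -3 + x x = -3 + x^{2}$)
$\left(n{\left(H \right)} + 51\right)^{2} = \left(\left(-3 + 4^{2}\right) + 51\right)^{2} = \left(\left(-3 + 16\right) + 51\right)^{2} = \left(13 + 51\right)^{2} = 64^{2} = 4096$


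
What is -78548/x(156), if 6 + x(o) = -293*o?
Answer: 39274/22857 ≈ 1.7182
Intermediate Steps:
x(o) = -6 - 293*o
-78548/x(156) = -78548/(-6 - 293*156) = -78548/(-6 - 45708) = -78548/(-45714) = -78548*(-1/45714) = 39274/22857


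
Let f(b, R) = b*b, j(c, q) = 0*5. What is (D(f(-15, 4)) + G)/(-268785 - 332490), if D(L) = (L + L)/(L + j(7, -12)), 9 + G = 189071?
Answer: -189064/601275 ≈ -0.31444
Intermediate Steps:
j(c, q) = 0
f(b, R) = b²
G = 189062 (G = -9 + 189071 = 189062)
D(L) = 2 (D(L) = (L + L)/(L + 0) = (2*L)/L = 2)
(D(f(-15, 4)) + G)/(-268785 - 332490) = (2 + 189062)/(-268785 - 332490) = 189064/(-601275) = 189064*(-1/601275) = -189064/601275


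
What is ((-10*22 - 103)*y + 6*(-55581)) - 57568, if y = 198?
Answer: -455008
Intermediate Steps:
((-10*22 - 103)*y + 6*(-55581)) - 57568 = ((-10*22 - 103)*198 + 6*(-55581)) - 57568 = ((-220 - 103)*198 - 333486) - 57568 = (-323*198 - 333486) - 57568 = (-63954 - 333486) - 57568 = -397440 - 57568 = -455008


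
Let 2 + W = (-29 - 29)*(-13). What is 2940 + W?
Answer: 3692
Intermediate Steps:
W = 752 (W = -2 + (-29 - 29)*(-13) = -2 - 58*(-13) = -2 + 754 = 752)
2940 + W = 2940 + 752 = 3692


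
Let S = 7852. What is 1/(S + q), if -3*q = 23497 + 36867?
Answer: -3/36808 ≈ -8.1504e-5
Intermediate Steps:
q = -60364/3 (q = -(23497 + 36867)/3 = -⅓*60364 = -60364/3 ≈ -20121.)
1/(S + q) = 1/(7852 - 60364/3) = 1/(-36808/3) = -3/36808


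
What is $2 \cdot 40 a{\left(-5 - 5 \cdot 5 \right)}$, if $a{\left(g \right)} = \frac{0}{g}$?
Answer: $0$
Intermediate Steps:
$a{\left(g \right)} = 0$
$2 \cdot 40 a{\left(-5 - 5 \cdot 5 \right)} = 2 \cdot 40 \cdot 0 = 80 \cdot 0 = 0$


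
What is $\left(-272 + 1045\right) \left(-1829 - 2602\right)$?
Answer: $-3425163$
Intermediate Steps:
$\left(-272 + 1045\right) \left(-1829 - 2602\right) = 773 \left(-4431\right) = -3425163$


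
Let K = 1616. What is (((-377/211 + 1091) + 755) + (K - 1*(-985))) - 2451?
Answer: 420779/211 ≈ 1994.2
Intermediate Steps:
(((-377/211 + 1091) + 755) + (K - 1*(-985))) - 2451 = (((-377/211 + 1091) + 755) + (1616 - 1*(-985))) - 2451 = (((-377*1/211 + 1091) + 755) + (1616 + 985)) - 2451 = (((-377/211 + 1091) + 755) + 2601) - 2451 = ((229824/211 + 755) + 2601) - 2451 = (389129/211 + 2601) - 2451 = 937940/211 - 2451 = 420779/211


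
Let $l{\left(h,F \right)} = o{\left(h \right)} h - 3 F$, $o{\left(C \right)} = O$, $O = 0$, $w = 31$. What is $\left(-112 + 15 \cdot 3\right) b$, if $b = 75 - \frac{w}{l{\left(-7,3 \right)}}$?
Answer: $- \frac{47302}{9} \approx -5255.8$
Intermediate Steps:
$o{\left(C \right)} = 0$
$l{\left(h,F \right)} = - 3 F$ ($l{\left(h,F \right)} = 0 h - 3 F = 0 - 3 F = - 3 F$)
$b = \frac{706}{9}$ ($b = 75 - \frac{31}{\left(-3\right) 3} = 75 - \frac{31}{-9} = 75 - 31 \left(- \frac{1}{9}\right) = 75 - - \frac{31}{9} = 75 + \frac{31}{9} = \frac{706}{9} \approx 78.444$)
$\left(-112 + 15 \cdot 3\right) b = \left(-112 + 15 \cdot 3\right) \frac{706}{9} = \left(-112 + 45\right) \frac{706}{9} = \left(-67\right) \frac{706}{9} = - \frac{47302}{9}$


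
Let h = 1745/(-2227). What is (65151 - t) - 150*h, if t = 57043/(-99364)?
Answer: 14442985209589/221283628 ≈ 65269.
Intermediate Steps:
h = -1745/2227 (h = 1745*(-1/2227) = -1745/2227 ≈ -0.78357)
t = -57043/99364 (t = 57043*(-1/99364) = -57043/99364 ≈ -0.57408)
(65151 - t) - 150*h = (65151 - 1*(-57043/99364)) - 150*(-1745/2227) = (65151 + 57043/99364) + 261750/2227 = 6473721007/99364 + 261750/2227 = 14442985209589/221283628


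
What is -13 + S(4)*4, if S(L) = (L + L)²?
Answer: 243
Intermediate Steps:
S(L) = 4*L² (S(L) = (2*L)² = 4*L²)
-13 + S(4)*4 = -13 + (4*4²)*4 = -13 + (4*16)*4 = -13 + 64*4 = -13 + 256 = 243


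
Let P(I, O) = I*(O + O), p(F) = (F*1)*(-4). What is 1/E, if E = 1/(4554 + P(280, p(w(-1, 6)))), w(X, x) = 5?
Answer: -6646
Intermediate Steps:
p(F) = -4*F (p(F) = F*(-4) = -4*F)
P(I, O) = 2*I*O (P(I, O) = I*(2*O) = 2*I*O)
E = -1/6646 (E = 1/(4554 + 2*280*(-4*5)) = 1/(4554 + 2*280*(-20)) = 1/(4554 - 11200) = 1/(-6646) = -1/6646 ≈ -0.00015047)
1/E = 1/(-1/6646) = -6646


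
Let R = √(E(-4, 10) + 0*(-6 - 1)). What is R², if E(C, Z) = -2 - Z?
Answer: -12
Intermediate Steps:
R = 2*I*√3 (R = √((-2 - 1*10) + 0*(-6 - 1)) = √((-2 - 10) + 0*(-7)) = √(-12 + 0) = √(-12) = 2*I*√3 ≈ 3.4641*I)
R² = (2*I*√3)² = -12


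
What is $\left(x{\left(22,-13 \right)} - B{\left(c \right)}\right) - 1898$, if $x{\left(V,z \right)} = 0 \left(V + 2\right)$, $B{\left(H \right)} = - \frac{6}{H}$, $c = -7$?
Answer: $- \frac{13292}{7} \approx -1898.9$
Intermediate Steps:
$x{\left(V,z \right)} = 0$ ($x{\left(V,z \right)} = 0 \left(2 + V\right) = 0$)
$\left(x{\left(22,-13 \right)} - B{\left(c \right)}\right) - 1898 = \left(0 - - \frac{6}{-7}\right) - 1898 = \left(0 - \left(-6\right) \left(- \frac{1}{7}\right)\right) - 1898 = \left(0 - \frac{6}{7}\right) - 1898 = - \frac{6}{7} - 1898 = - \frac{13292}{7}$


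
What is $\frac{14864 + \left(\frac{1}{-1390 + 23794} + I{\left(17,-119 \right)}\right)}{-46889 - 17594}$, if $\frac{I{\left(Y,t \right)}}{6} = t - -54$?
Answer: $- \frac{324275497}{1444677132} \approx -0.22446$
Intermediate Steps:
$I{\left(Y,t \right)} = 324 + 6 t$ ($I{\left(Y,t \right)} = 6 \left(t - -54\right) = 6 \left(t + 54\right) = 6 \left(54 + t\right) = 324 + 6 t$)
$\frac{14864 + \left(\frac{1}{-1390 + 23794} + I{\left(17,-119 \right)}\right)}{-46889 - 17594} = \frac{14864 + \left(\frac{1}{-1390 + 23794} + \left(324 + 6 \left(-119\right)\right)\right)}{-46889 - 17594} = \frac{14864 + \left(\frac{1}{22404} + \left(324 - 714\right)\right)}{-64483} = \left(14864 + \left(\frac{1}{22404} - 390\right)\right) \left(- \frac{1}{64483}\right) = \left(14864 - \frac{8737559}{22404}\right) \left(- \frac{1}{64483}\right) = \frac{324275497}{22404} \left(- \frac{1}{64483}\right) = - \frac{324275497}{1444677132}$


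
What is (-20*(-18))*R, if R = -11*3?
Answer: -11880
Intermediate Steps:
R = -33
(-20*(-18))*R = -20*(-18)*(-33) = 360*(-33) = -11880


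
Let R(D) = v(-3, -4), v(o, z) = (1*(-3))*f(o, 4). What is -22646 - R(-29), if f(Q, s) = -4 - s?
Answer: -22670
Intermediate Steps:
v(o, z) = 24 (v(o, z) = (1*(-3))*(-4 - 1*4) = -3*(-4 - 4) = -3*(-8) = 24)
R(D) = 24
-22646 - R(-29) = -22646 - 1*24 = -22646 - 24 = -22670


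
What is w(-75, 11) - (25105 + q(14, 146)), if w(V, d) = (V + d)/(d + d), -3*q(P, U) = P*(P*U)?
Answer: -513785/33 ≈ -15569.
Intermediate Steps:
q(P, U) = -U*P²/3 (q(P, U) = -P*P*U/3 = -U*P²/3)
w(V, d) = (V + d)/(2*d) (w(V, d) = (V + d)/((2*d)) = (V + d)*(1/(2*d)) = (V + d)/(2*d))
w(-75, 11) - (25105 + q(14, 146)) = (½)*(-75 + 11)/11 - (25105 - ⅓*146*14²) = (½)*(1/11)*(-64) - (25105 - ⅓*146*196) = -32/11 - (25105 - 28616/3) = -32/11 - 1*46699/3 = -32/11 - 46699/3 = -513785/33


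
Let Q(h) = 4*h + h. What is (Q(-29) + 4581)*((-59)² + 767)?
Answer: 18844128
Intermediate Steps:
Q(h) = 5*h
(Q(-29) + 4581)*((-59)² + 767) = (5*(-29) + 4581)*((-59)² + 767) = (-145 + 4581)*(3481 + 767) = 4436*4248 = 18844128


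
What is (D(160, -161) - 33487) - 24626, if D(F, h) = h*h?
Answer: -32192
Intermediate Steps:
D(F, h) = h**2
(D(160, -161) - 33487) - 24626 = ((-161)**2 - 33487) - 24626 = (25921 - 33487) - 24626 = -7566 - 24626 = -32192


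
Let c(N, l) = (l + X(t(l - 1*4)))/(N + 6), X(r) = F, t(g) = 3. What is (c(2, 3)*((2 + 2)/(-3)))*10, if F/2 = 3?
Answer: -15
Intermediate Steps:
F = 6 (F = 2*3 = 6)
X(r) = 6
c(N, l) = (6 + l)/(6 + N) (c(N, l) = (l + 6)/(N + 6) = (6 + l)/(6 + N))
(c(2, 3)*((2 + 2)/(-3)))*10 = (((6 + 3)/(6 + 2))*((2 + 2)/(-3)))*10 = ((9/8)*(-⅓*4))*10 = (((⅛)*9)*(-4/3))*10 = ((9/8)*(-4/3))*10 = -3/2*10 = -15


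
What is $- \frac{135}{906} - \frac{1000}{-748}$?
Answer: $\frac{67085}{56474} \approx 1.1879$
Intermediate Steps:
$- \frac{135}{906} - \frac{1000}{-748} = \left(-135\right) \frac{1}{906} - - \frac{250}{187} = - \frac{45}{302} + \frac{250}{187} = \frac{67085}{56474}$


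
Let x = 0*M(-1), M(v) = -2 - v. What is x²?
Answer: 0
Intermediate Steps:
x = 0 (x = 0*(-2 - 1*(-1)) = 0*(-2 + 1) = 0*(-1) = 0)
x² = 0² = 0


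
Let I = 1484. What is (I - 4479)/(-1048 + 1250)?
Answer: -2995/202 ≈ -14.827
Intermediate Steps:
(I - 4479)/(-1048 + 1250) = (1484 - 4479)/(-1048 + 1250) = -2995/202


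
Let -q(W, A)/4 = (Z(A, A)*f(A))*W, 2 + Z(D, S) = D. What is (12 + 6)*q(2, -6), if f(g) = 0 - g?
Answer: 6912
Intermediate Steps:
Z(D, S) = -2 + D
f(g) = -g
q(W, A) = 4*A*W*(-2 + A) (q(W, A) = -4*(-2 + A)*(-A)*W = -4*(-A*(-2 + A))*W = -(-4)*A*W*(-2 + A) = 4*A*W*(-2 + A))
(12 + 6)*q(2, -6) = (12 + 6)*(4*(-6)*2*(-2 - 6)) = 18*(4*(-6)*2*(-8)) = 18*384 = 6912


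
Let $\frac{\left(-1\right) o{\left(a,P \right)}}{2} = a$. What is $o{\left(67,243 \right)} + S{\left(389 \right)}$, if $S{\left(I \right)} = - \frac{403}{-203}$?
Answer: $- \frac{26799}{203} \approx -132.01$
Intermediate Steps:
$o{\left(a,P \right)} = - 2 a$
$S{\left(I \right)} = \frac{403}{203}$ ($S{\left(I \right)} = \left(-403\right) \left(- \frac{1}{203}\right) = \frac{403}{203}$)
$o{\left(67,243 \right)} + S{\left(389 \right)} = \left(-2\right) 67 + \frac{403}{203} = -134 + \frac{403}{203} = - \frac{26799}{203}$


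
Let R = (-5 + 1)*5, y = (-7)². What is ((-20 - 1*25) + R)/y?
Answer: -65/49 ≈ -1.3265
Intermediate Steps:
y = 49
R = -20 (R = -4*5 = -20)
((-20 - 1*25) + R)/y = ((-20 - 1*25) - 20)/49 = ((-20 - 25) - 20)*(1/49) = (-45 - 20)*(1/49) = -65*1/49 = -65/49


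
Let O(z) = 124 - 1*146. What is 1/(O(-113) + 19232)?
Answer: 1/19210 ≈ 5.2056e-5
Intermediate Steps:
O(z) = -22 (O(z) = 124 - 146 = -22)
1/(O(-113) + 19232) = 1/(-22 + 19232) = 1/19210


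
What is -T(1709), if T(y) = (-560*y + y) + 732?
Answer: 954599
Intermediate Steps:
T(y) = 732 - 559*y (T(y) = -559*y + 732 = 732 - 559*y)
-T(1709) = -(732 - 559*1709) = -(732 - 955331) = -1*(-954599) = 954599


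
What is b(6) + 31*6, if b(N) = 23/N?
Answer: 1139/6 ≈ 189.83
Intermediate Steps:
b(6) + 31*6 = 23/6 + 31*6 = 23*(⅙) + 186 = 23/6 + 186 = 1139/6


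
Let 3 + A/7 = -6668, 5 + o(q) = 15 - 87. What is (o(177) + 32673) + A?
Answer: -14101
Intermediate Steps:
o(q) = -77 (o(q) = -5 + (15 - 87) = -5 - 72 = -77)
A = -46697 (A = -21 + 7*(-6668) = -21 - 46676 = -46697)
(o(177) + 32673) + A = (-77 + 32673) - 46697 = 32596 - 46697 = -14101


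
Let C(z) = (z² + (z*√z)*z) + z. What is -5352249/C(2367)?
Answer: 4224708544/10458950419371 - 16056747*√263/13255957439 ≈ -0.019240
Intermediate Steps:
C(z) = z + z² + z^(5/2) (C(z) = (z² + z^(3/2)*z) + z = (z² + z^(5/2)) + z = z + z² + z^(5/2))
-5352249/C(2367) = -5352249/(2367 + 2367² + 2367^(5/2)) = -5352249/(2367 + 5602689 + 16808067*√263) = -5352249/(5605056 + 16808067*√263)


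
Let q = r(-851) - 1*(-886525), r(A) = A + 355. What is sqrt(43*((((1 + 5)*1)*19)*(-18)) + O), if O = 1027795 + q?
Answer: 2*sqrt(456397) ≈ 1351.1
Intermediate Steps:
r(A) = 355 + A
q = 886029 (q = (355 - 851) - 1*(-886525) = -496 + 886525 = 886029)
O = 1913824 (O = 1027795 + 886029 = 1913824)
sqrt(43*((((1 + 5)*1)*19)*(-18)) + O) = sqrt(43*((((1 + 5)*1)*19)*(-18)) + 1913824) = sqrt(43*(((6*1)*19)*(-18)) + 1913824) = sqrt(43*((6*19)*(-18)) + 1913824) = sqrt(43*(114*(-18)) + 1913824) = sqrt(43*(-2052) + 1913824) = sqrt(-88236 + 1913824) = sqrt(1825588) = 2*sqrt(456397)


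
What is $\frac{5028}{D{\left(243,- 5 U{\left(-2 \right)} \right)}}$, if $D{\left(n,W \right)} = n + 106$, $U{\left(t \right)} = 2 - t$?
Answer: $\frac{5028}{349} \approx 14.407$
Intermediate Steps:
$D{\left(n,W \right)} = 106 + n$
$\frac{5028}{D{\left(243,- 5 U{\left(-2 \right)} \right)}} = \frac{5028}{106 + 243} = \frac{5028}{349}$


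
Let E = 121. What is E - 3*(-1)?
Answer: 124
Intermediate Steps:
E - 3*(-1) = 121 - 3*(-1) = 121 + 3 = 124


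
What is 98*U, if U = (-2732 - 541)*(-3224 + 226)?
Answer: 961620492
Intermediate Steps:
U = 9812454 (U = -3273*(-2998) = 9812454)
98*U = 98*9812454 = 961620492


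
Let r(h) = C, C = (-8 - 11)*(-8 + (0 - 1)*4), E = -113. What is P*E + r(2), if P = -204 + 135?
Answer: 8025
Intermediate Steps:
P = -69
C = 228 (C = -19*(-8 - 1*4) = -19*(-8 - 4) = -19*(-12) = 228)
r(h) = 228
P*E + r(2) = -69*(-113) + 228 = 7797 + 228 = 8025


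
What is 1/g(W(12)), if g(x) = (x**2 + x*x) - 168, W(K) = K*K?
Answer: 1/41304 ≈ 2.4211e-5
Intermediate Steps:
W(K) = K**2
g(x) = -168 + 2*x**2 (g(x) = (x**2 + x**2) - 168 = 2*x**2 - 168 = -168 + 2*x**2)
1/g(W(12)) = 1/(-168 + 2*(12**2)**2) = 1/(-168 + 2*144**2) = 1/(-168 + 2*20736) = 1/(-168 + 41472) = 1/41304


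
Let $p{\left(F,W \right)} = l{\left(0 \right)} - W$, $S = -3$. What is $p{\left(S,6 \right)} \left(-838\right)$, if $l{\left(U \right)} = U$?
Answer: $5028$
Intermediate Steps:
$p{\left(F,W \right)} = - W$ ($p{\left(F,W \right)} = 0 - W = - W$)
$p{\left(S,6 \right)} \left(-838\right) = \left(-1\right) 6 \left(-838\right) = \left(-6\right) \left(-838\right) = 5028$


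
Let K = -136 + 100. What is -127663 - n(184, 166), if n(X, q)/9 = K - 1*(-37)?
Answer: -127672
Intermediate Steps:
K = -36
n(X, q) = 9 (n(X, q) = 9*(-36 - 1*(-37)) = 9*(-36 + 37) = 9*1 = 9)
-127663 - n(184, 166) = -127663 - 1*9 = -127663 - 9 = -127672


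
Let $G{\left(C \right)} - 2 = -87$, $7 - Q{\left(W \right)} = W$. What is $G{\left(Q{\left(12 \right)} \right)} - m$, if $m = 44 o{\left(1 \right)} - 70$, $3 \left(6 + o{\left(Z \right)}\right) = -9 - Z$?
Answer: $\frac{1187}{3} \approx 395.67$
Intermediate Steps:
$o{\left(Z \right)} = -9 - \frac{Z}{3}$ ($o{\left(Z \right)} = -6 + \frac{-9 - Z}{3} = -6 - \left(3 + \frac{Z}{3}\right) = -9 - \frac{Z}{3}$)
$Q{\left(W \right)} = 7 - W$
$G{\left(C \right)} = -85$ ($G{\left(C \right)} = 2 - 87 = -85$)
$m = - \frac{1442}{3}$ ($m = 44 \left(-9 - \frac{1}{3}\right) - 70 = 44 \left(- \frac{28}{3}\right) - 70 = - \frac{1232}{3} - 70 = - \frac{1442}{3} \approx -480.67$)
$G{\left(Q{\left(12 \right)} \right)} - m = -85 - - \frac{1442}{3} = -85 + \frac{1442}{3} = \frac{1187}{3}$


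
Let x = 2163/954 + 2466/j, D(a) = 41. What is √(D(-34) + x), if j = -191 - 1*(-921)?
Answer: √628417953030/116070 ≈ 6.8297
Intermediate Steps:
j = 730 (j = -191 + 921 = 730)
x = 655259/116070 (x = 2163/954 + 2466/730 = 2163*(1/954) + 2466*(1/730) = 721/318 + 1233/365 = 655259/116070 ≈ 5.6454)
√(D(-34) + x) = √(41 + 655259/116070) = √(5414129/116070) = √628417953030/116070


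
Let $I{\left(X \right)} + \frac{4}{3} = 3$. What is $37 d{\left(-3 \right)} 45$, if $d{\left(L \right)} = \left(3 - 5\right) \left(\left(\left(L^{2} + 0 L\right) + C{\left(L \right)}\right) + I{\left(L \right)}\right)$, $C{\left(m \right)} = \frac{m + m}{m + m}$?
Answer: $-38850$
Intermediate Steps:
$I{\left(X \right)} = \frac{5}{3}$ ($I{\left(X \right)} = - \frac{4}{3} + 3 = \frac{5}{3}$)
$C{\left(m \right)} = 1$ ($C{\left(m \right)} = \frac{2 m}{2 m} = 2 m \frac{1}{2 m} = 1$)
$d{\left(L \right)} = - \frac{16}{3} - 2 L^{2}$ ($d{\left(L \right)} = \left(3 - 5\right) \left(\left(\left(L^{2} + 0 L\right) + 1\right) + \frac{5}{3}\right) = - 2 \left(\left(\left(L^{2} + 0\right) + 1\right) + \frac{5}{3}\right) = - 2 \left(\left(L^{2} + 1\right) + \frac{5}{3}\right) = - 2 \left(\left(1 + L^{2}\right) + \frac{5}{3}\right) = - 2 \left(\frac{8}{3} + L^{2}\right) = - \frac{16}{3} - 2 L^{2}$)
$37 d{\left(-3 \right)} 45 = 37 \left(- \frac{16}{3} - 2 \left(-3\right)^{2}\right) 45 = 37 \left(- \frac{16}{3} - 18\right) 45 = 37 \left(- \frac{70}{3}\right) 45 = \left(- \frac{2590}{3}\right) 45 = -38850$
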